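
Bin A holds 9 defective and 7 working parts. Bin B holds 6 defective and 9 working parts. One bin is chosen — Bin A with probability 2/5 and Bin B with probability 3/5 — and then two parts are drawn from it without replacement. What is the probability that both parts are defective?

From Bin A: P(both defective) = (9/16)(8/15) = 3/10.
From Bin B: P(both defective) = (6/15)(5/14) = 1/7.
Total probability = (2/5)(3/10) + (3/5)(1/7) = 36/175.

36/175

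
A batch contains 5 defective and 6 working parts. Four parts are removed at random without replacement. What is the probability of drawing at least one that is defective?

P(no defective) = 6/11 × 5/10 × 4/9 × 3/8 = 360/7920 = 1/22.
P(at least one) = 1 − 1/22 = 21/22.

21/22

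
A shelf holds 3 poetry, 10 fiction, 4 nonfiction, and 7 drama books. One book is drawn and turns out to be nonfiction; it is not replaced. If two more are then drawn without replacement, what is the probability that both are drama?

21/253

With the first book removed, 7 drama remain out of 23.
P = 7/23 × 6/22 = 42/506 = 21/253.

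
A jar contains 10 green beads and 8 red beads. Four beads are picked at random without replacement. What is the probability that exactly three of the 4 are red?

28/153

One ordering (red drawn first) has probability 8/18 × 7/17 × 6/16 × 10/15 = 3360/73440 = 7/153.
There are C(4,3) = 4 such orderings, each equally likely, so P = 4 × 7/153 = 28/153.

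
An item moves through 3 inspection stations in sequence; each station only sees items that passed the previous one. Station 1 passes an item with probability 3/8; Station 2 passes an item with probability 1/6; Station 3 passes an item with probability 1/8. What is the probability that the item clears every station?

1/128

Multiplying along the chain,
P = 3/8 × 1/6 × 1/8 = 3/384 = 1/128.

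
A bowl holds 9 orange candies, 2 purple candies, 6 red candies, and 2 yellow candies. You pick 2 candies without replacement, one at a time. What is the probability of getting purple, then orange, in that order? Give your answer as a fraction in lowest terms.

1/19

Multiply the probability of each draw given the previous ones:
P = 2/19 × 9/18 = 18/342 = 1/19.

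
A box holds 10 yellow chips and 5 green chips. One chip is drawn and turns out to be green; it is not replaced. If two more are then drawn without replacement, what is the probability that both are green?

6/91

After the first draw, 4 of the remaining 14 chips are green.
P = 4/14 × 3/13 = 12/182 = 6/91.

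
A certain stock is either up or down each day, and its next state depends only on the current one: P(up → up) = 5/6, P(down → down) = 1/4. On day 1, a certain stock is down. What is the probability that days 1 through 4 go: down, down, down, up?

Day 1 is given. For each transition, use the conditional probability from the current state:
P(down | down) = 1/4; P(down | down) = 1/4; P(up | down) = 3/4.
P = 1/4 × 1/4 × 3/4 = 3/64.

3/64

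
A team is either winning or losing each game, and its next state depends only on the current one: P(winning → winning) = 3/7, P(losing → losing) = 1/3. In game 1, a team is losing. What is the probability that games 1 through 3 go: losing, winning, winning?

Game 1 is given. For each transition, use the conditional probability from the current state:
P(winning | losing) = 2/3; P(winning | winning) = 3/7.
P = 2/3 × 3/7 = 6/21 = 2/7.

2/7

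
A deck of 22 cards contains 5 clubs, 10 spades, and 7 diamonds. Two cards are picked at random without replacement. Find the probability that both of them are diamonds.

P(all diamonds) = 7/22 × 6/21 = 42/462 = 1/11.

1/11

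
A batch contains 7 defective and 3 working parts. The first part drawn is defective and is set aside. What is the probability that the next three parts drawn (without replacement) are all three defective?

5/21

With the first part removed, 6 defective remain out of 9.
P = 6/9 × 5/8 × 4/7 = 120/504 = 5/21.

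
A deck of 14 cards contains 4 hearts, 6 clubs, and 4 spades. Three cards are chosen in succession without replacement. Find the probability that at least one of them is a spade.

61/91

P(no spades) = 10/14 × 9/13 × 8/12 = 720/2184 = 30/91.
P(at least one) = 1 − 30/91 = 61/91.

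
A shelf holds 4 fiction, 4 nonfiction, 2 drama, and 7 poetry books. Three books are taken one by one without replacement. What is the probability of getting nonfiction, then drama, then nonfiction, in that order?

Chain rule:
P = 4/17 × 2/16 × 3/15 = 24/4080 = 1/170.

1/170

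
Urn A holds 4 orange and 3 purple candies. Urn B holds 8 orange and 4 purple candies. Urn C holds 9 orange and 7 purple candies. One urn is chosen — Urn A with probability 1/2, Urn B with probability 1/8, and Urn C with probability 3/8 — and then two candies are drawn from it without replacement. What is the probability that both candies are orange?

From Urn A: P(both orange) = (4/7)(3/6) = 2/7.
From Urn B: P(both orange) = (8/12)(7/11) = 14/33.
From Urn C: P(both orange) = (9/16)(8/15) = 3/10.
Total probability = (1/2)(2/7) + (1/8)(14/33) + (3/8)(3/10) = 5699/18480.

5699/18480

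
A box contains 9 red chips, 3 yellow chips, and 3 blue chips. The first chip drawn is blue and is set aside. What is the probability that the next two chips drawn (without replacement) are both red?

36/91

With the first chip removed, 9 red remain out of 14.
P = 9/14 × 8/13 = 72/182 = 36/91.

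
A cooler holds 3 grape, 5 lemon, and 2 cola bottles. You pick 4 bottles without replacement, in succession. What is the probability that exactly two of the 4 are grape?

One ordering (grape drawn first) has probability 3/10 × 2/9 × 7/8 × 6/7 = 252/5040 = 1/20.
There are C(4,2) = 6 such orderings, each equally likely, so P = 6 × 1/20 = 3/10.

3/10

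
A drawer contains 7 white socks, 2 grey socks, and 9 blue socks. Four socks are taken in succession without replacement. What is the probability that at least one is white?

P(no white) = 11/18 × 10/17 × 9/16 × 8/15 = 7920/73440 = 11/102.
P(at least one) = 1 − 11/102 = 91/102.

91/102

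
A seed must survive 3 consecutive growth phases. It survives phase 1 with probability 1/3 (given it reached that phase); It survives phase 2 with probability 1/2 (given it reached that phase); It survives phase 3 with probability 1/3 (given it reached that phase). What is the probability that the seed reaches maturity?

1/18

Multiplying along the chain,
P = 1/3 × 1/2 × 1/3 = 1/18.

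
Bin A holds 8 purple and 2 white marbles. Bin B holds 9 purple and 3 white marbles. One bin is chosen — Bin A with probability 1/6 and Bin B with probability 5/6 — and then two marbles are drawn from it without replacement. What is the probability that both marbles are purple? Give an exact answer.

829/1485

From Bin A: P(both purple) = (8/10)(7/9) = 28/45.
From Bin B: P(both purple) = (9/12)(8/11) = 6/11.
Total probability = (1/6)(28/45) + (5/6)(6/11) = 829/1485.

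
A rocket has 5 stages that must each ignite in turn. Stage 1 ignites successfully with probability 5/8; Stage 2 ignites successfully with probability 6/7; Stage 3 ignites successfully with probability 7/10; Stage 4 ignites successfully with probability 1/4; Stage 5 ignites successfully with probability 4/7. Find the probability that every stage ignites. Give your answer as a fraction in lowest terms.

Multiplying along the chain,
P = 5/8 × 6/7 × 7/10 × 1/4 × 4/7 = 840/15680 = 3/56.

3/56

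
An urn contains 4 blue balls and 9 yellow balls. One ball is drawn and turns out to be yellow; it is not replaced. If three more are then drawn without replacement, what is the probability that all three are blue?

1/55

After the first draw, 4 of the remaining 12 balls are blue.
P = 4/12 × 3/11 × 2/10 = 24/1320 = 1/55.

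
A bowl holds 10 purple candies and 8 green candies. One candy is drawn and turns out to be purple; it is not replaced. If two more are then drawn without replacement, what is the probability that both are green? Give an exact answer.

7/34

After the first draw, 8 of the remaining 17 candies are green.
P = 8/17 × 7/16 = 56/272 = 7/34.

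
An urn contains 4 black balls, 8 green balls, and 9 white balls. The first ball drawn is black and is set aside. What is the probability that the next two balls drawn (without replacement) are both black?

After the first draw, 3 of the remaining 20 balls are black.
P = 3/20 × 2/19 = 6/380 = 3/190.

3/190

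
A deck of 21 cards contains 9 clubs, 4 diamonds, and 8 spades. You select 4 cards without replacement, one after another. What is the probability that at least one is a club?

P(no clubs) = 12/21 × 11/20 × 10/19 × 9/18 = 11880/143640 = 11/133.
P(at least one) = 1 − 11/133 = 122/133.

122/133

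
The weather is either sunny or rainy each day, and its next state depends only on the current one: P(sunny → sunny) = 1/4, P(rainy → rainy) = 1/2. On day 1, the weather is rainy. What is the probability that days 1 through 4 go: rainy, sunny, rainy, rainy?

Day 1 is given. For each transition, use the conditional probability from the current state:
P(sunny | rainy) = 1/2; P(rainy | sunny) = 3/4; P(rainy | rainy) = 1/2.
P = 1/2 × 3/4 × 1/2 = 3/16.

3/16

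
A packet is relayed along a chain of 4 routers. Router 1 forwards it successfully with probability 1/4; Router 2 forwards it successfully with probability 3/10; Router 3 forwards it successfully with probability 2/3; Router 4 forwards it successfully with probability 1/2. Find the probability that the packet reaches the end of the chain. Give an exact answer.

1/40

Multiplying along the chain,
P = 1/4 × 3/10 × 2/3 × 1/2 = 6/240 = 1/40.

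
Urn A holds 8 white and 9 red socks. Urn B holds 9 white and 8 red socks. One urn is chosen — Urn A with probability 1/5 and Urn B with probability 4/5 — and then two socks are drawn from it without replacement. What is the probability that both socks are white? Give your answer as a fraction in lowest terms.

From Urn A: P(both white) = (8/17)(7/16) = 7/34.
From Urn B: P(both white) = (9/17)(8/16) = 9/34.
Total probability = (1/5)(7/34) + (4/5)(9/34) = 43/170.

43/170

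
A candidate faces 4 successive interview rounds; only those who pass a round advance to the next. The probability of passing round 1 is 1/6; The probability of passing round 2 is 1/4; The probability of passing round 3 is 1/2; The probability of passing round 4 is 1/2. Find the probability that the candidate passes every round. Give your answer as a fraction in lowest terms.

1/96

Multiplying along the chain,
P = 1/6 × 1/4 × 1/2 × 1/2 = 1/96.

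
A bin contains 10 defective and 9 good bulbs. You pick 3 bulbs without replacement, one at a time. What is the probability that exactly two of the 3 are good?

One ordering (good drawn first) has probability 9/19 × 8/18 × 10/17 = 720/5814 = 40/323.
There are C(3,2) = 3 such orderings, each equally likely, so P = 3 × 40/323 = 120/323.

120/323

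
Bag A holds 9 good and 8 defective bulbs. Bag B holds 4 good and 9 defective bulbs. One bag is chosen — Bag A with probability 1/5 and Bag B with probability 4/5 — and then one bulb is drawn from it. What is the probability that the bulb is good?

389/1105

From Bag A: P(good) = 9/17.
From Bag B: P(good) = 4/13.
Total probability = (1/5)(9/17) + (4/5)(4/13) = 389/1105.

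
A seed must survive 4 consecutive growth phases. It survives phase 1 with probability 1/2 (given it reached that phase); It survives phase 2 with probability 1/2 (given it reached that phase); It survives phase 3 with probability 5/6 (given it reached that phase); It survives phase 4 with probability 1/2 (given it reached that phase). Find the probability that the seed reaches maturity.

5/48

Multiplying along the chain,
P = 1/2 × 1/2 × 5/6 × 1/2 = 5/48.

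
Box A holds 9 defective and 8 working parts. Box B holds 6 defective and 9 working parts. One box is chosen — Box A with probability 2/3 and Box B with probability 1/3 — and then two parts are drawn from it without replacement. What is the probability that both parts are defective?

From Box A: P(both defective) = (9/17)(8/16) = 9/34.
From Box B: P(both defective) = (6/15)(5/14) = 1/7.
Total probability = (2/3)(9/34) + (1/3)(1/7) = 80/357.

80/357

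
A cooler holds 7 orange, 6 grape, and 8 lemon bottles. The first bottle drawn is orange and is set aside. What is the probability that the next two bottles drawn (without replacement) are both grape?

3/38

With the first bottle removed, 6 grape remain out of 20.
P = 6/20 × 5/19 = 30/380 = 3/38.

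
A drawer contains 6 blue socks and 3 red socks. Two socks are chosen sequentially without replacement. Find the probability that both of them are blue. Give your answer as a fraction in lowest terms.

P(every draw is blue) = 6/9 × 5/8 = 30/72 = 5/12.

5/12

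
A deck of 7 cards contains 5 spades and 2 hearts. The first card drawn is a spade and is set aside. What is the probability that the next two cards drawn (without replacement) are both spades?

2/5

With the first card removed, 4 spades remain out of 6.
P = 4/6 × 3/5 = 12/30 = 2/5.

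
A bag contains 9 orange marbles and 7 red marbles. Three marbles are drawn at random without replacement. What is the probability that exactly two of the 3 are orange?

9/20

One ordering (orange drawn first) has probability 9/16 × 8/15 × 7/14 = 504/3360 = 3/20.
There are C(3,2) = 3 such orderings, each equally likely, so P = 3 × 3/20 = 9/20.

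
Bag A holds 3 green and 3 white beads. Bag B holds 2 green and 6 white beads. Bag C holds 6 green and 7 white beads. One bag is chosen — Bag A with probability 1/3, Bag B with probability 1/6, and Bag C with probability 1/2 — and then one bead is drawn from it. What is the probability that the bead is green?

From Bag A: P(green) = 3/6.
From Bag B: P(green) = 2/8.
From Bag C: P(green) = 6/13.
Total probability = (1/3)(3/6) + (1/6)(2/8) + (1/2)(6/13) = 137/312.

137/312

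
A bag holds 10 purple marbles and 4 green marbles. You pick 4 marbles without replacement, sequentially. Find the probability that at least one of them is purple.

P(no purple) = 4/14 × 3/13 × 2/12 × 1/11 = 24/24024 = 1/1001.
P(at least one) = 1 − 1/1001 = 1000/1001.

1000/1001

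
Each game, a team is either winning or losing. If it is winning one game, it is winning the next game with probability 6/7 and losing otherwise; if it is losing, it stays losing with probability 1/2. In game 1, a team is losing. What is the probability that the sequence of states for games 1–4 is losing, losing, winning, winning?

Game 1 is given. For each transition, use the conditional probability from the current state:
P(losing | losing) = 1/2; P(winning | losing) = 1/2; P(winning | winning) = 6/7.
P = 1/2 × 1/2 × 6/7 = 6/28 = 3/14.

3/14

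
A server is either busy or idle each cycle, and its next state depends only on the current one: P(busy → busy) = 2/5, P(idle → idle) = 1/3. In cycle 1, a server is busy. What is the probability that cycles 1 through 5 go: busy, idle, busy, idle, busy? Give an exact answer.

4/25

Cycle 1 is given. For each transition, use the conditional probability from the current state:
P(idle | busy) = 3/5; P(busy | idle) = 2/3; P(idle | busy) = 3/5; P(busy | idle) = 2/3.
P = 3/5 × 2/3 × 3/5 × 2/3 = 36/225 = 4/25.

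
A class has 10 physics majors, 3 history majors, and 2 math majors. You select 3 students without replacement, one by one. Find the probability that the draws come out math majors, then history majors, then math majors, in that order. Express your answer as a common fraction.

1/455

Each draw changes the counts, so multiply the conditional probabilities along the sequence:
P = 2/15 × 3/14 × 1/13 = 6/2730 = 1/455.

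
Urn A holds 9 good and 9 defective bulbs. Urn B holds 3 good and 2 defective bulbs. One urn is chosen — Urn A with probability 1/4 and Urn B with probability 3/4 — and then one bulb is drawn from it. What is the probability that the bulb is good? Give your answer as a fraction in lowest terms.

From Urn A: P(good) = 9/18.
From Urn B: P(good) = 3/5.
Total probability = (1/4)(9/18) + (3/4)(3/5) = 23/40.

23/40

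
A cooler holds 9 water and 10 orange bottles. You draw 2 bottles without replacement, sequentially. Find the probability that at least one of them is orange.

15/19

P(no orange) = 9/19 × 8/18 = 72/342 = 4/19.
P(at least one) = 1 − 4/19 = 15/19.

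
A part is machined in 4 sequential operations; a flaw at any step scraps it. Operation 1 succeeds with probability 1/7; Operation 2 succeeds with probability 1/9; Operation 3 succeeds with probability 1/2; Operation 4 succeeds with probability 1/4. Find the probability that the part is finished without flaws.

1/504

Multiplying along the chain,
P = 1/7 × 1/9 × 1/2 × 1/4 = 1/504.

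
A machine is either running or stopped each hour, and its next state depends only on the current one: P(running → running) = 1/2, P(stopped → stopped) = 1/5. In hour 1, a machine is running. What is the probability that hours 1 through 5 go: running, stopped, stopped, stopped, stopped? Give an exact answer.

Hour 1 is given. For each transition, use the conditional probability from the current state:
P(stopped | running) = 1/2; P(stopped | stopped) = 1/5; P(stopped | stopped) = 1/5; P(stopped | stopped) = 1/5.
P = 1/2 × 1/5 × 1/5 × 1/5 = 1/250.

1/250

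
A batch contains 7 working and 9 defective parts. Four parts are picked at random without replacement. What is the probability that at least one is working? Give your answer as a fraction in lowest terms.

121/130

P(no working) = 9/16 × 8/15 × 7/14 × 6/13 = 3024/43680 = 9/130.
P(at least one) = 1 − 9/130 = 121/130.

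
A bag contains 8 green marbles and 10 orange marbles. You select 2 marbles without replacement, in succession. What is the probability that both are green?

P(every draw is green) = 8/18 × 7/17 = 56/306 = 28/153.

28/153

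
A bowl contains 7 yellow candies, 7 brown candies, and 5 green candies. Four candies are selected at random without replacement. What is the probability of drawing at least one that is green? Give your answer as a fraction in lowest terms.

2875/3876

P(no green) = 14/19 × 13/18 × 12/17 × 11/16 = 24024/93024 = 1001/3876.
P(at least one) = 1 − 1001/3876 = 2875/3876.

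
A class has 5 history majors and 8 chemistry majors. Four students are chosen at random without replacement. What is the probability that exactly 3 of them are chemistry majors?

56/143

One ordering (chemistry majors drawn first) has probability 8/13 × 7/12 × 6/11 × 5/10 = 1680/17160 = 14/143.
There are C(4,3) = 4 such orderings, each equally likely, so P = 4 × 14/143 = 56/143.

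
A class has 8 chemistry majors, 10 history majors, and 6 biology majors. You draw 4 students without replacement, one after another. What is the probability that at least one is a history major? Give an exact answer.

125/138

P(no history majors) = 14/24 × 13/23 × 12/22 × 11/21 = 24024/255024 = 13/138.
P(at least one) = 1 − 13/138 = 125/138.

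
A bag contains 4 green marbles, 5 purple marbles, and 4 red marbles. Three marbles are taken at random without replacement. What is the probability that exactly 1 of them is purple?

One ordering (purple drawn first) has probability 5/13 × 8/12 × 7/11 = 280/1716 = 70/429.
There are C(3,1) = 3 such orderings, each equally likely, so P = 3 × 70/429 = 70/143.

70/143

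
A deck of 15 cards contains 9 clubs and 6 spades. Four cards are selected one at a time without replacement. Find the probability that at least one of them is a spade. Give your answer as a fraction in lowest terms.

P(no spades) = 9/15 × 8/14 × 7/13 × 6/12 = 3024/32760 = 6/65.
P(at least one) = 1 − 6/65 = 59/65.

59/65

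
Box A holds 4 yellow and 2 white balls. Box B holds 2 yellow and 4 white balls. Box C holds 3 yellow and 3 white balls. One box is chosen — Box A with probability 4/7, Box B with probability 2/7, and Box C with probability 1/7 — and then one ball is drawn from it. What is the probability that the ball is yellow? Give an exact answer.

23/42

From Box A: P(yellow) = 4/6.
From Box B: P(yellow) = 2/6.
From Box C: P(yellow) = 3/6.
Total probability = (4/7)(4/6) + (2/7)(2/6) + (1/7)(3/6) = 23/42.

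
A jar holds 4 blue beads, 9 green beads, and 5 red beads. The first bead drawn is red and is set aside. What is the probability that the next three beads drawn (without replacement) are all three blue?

1/170

After the first draw, 4 of the remaining 17 beads are blue.
P = 4/17 × 3/16 × 2/15 = 24/4080 = 1/170.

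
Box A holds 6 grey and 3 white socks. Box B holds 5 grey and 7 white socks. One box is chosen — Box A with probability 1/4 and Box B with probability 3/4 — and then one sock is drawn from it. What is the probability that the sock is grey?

From Box A: P(grey) = 6/9.
From Box B: P(grey) = 5/12.
Total probability = (1/4)(6/9) + (3/4)(5/12) = 23/48.

23/48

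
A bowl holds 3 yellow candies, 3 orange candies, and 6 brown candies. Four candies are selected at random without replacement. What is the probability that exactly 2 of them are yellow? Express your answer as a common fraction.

One ordering (yellow drawn first) has probability 3/12 × 2/11 × 9/10 × 8/9 = 432/11880 = 2/55.
There are C(4,2) = 6 such orderings, each equally likely, so P = 6 × 2/55 = 12/55.

12/55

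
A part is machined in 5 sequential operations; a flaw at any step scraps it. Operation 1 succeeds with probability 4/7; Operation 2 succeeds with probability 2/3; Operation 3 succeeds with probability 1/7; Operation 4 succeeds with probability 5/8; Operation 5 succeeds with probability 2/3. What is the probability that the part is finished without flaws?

10/441

Multiplying along the chain,
P = 4/7 × 2/3 × 1/7 × 5/8 × 2/3 = 80/3528 = 10/441.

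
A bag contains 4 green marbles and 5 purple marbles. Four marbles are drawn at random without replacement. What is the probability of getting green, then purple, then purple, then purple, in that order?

5/63

Multiply the probability of each draw given the previous ones:
P = 4/9 × 5/8 × 4/7 × 3/6 = 240/3024 = 5/63.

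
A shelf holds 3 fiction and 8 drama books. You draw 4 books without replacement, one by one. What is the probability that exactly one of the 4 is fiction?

One ordering (fiction drawn first) has probability 3/11 × 8/10 × 7/9 × 6/8 = 1008/7920 = 7/55.
There are C(4,1) = 4 such orderings, each equally likely, so P = 4 × 7/55 = 28/55.

28/55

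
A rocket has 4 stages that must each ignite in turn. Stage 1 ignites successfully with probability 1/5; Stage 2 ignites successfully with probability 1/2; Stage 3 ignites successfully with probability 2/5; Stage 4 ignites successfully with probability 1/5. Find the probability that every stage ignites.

Each stage is reached only if all earlier stages succeed, so
P = 1/5 × 1/2 × 2/5 × 1/5 = 2/250 = 1/125.

1/125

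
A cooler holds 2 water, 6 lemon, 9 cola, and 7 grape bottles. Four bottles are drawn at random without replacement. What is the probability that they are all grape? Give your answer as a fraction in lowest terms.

5/1518

P = 7/24 × 6/23 × 5/22 × 4/21 = 840/255024 = 5/1518.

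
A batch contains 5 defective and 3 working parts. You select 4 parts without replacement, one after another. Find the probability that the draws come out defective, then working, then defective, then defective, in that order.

Multiply the probability of each draw given the previous ones:
P = 5/8 × 3/7 × 4/6 × 3/5 = 180/1680 = 3/28.

3/28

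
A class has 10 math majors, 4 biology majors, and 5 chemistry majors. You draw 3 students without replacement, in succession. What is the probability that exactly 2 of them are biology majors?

30/323

One ordering (biology majors drawn first) has probability 4/19 × 3/18 × 15/17 = 180/5814 = 10/323.
There are C(3,2) = 3 such orderings, each equally likely, so P = 3 × 10/323 = 30/323.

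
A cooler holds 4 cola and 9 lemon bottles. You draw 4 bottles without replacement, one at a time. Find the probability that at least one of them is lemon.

714/715

P(no lemon) = 4/13 × 3/12 × 2/11 × 1/10 = 24/17160 = 1/715.
P(at least one) = 1 − 1/715 = 714/715.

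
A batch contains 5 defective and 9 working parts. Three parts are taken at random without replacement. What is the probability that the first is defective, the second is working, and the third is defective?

15/182

Multiply the probability of each draw given the previous ones:
P = 5/14 × 9/13 × 4/12 = 180/2184 = 15/182.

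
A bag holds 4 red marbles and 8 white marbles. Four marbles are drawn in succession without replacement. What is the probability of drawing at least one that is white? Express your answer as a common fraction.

494/495

P(no white) = 4/12 × 3/11 × 2/10 × 1/9 = 24/11880 = 1/495.
P(at least one) = 1 − 1/495 = 494/495.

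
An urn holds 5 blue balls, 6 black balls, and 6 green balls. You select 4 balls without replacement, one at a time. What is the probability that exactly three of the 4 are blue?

One ordering (blue drawn first) has probability 5/17 × 4/16 × 3/15 × 12/14 = 720/57120 = 3/238.
There are C(4,3) = 4 such orderings, each equally likely, so P = 4 × 3/238 = 6/119.

6/119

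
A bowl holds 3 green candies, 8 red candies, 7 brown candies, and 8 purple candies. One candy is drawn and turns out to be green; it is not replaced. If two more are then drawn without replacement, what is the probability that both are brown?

After the first draw, 7 of the remaining 25 candies are brown.
P = 7/25 × 6/24 = 42/600 = 7/100.

7/100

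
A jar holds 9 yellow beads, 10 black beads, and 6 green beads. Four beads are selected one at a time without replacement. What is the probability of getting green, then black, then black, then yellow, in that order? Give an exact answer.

81/5060

Multiply the probability of each draw given the previous ones:
P = 6/25 × 10/24 × 9/23 × 9/22 = 4860/303600 = 81/5060.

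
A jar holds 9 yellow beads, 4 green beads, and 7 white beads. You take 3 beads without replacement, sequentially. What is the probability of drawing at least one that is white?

427/570

P(no white) = 13/20 × 12/19 × 11/18 = 1716/6840 = 143/570.
P(at least one) = 1 − 143/570 = 427/570.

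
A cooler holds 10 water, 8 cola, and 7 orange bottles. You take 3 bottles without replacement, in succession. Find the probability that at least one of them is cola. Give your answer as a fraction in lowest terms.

81/115

P(no cola) = 17/25 × 16/24 × 15/23 = 4080/13800 = 34/115.
P(at least one) = 1 − 34/115 = 81/115.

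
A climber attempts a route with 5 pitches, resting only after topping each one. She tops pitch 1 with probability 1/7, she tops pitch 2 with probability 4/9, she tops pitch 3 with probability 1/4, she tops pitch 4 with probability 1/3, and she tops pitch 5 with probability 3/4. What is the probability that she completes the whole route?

Multiplying along the chain,
P = 1/7 × 4/9 × 1/4 × 1/3 × 3/4 = 12/3024 = 1/252.

1/252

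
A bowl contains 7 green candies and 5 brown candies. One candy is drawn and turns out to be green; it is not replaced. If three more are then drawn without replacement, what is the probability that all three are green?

4/33

With the first candy removed, 6 green remain out of 11.
P = 6/11 × 5/10 × 4/9 = 120/990 = 4/33.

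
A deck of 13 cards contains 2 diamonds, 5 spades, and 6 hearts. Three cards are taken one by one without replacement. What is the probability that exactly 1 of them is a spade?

70/143

One ordering (a spade drawn first) has probability 5/13 × 8/12 × 7/11 = 280/1716 = 70/429.
There are C(3,1) = 3 such orderings, each equally likely, so P = 3 × 70/429 = 70/143.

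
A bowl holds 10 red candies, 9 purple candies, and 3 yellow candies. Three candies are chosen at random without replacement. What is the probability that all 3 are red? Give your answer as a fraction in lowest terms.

6/77

P = 10/22 × 9/21 × 8/20 = 720/9240 = 6/77.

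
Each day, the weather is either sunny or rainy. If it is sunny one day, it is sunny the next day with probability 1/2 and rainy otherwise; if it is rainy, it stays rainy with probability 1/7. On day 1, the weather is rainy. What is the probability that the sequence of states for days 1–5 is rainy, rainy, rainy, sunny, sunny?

Day 1 is given. For each transition, use the conditional probability from the current state:
P(rainy | rainy) = 1/7; P(rainy | rainy) = 1/7; P(sunny | rainy) = 6/7; P(sunny | sunny) = 1/2.
P = 1/7 × 1/7 × 6/7 × 1/2 = 6/686 = 3/343.

3/343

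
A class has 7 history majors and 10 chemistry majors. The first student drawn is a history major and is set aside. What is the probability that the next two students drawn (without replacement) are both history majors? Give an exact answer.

1/8

With the first student removed, 6 history majors remain out of 16.
P = 6/16 × 5/15 = 30/240 = 1/8.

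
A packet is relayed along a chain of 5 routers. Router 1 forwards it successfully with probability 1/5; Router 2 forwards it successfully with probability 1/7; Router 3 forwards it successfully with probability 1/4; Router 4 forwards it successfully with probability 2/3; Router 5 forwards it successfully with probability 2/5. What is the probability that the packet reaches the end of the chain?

Each stage is reached only if all earlier stages succeed, so
P = 1/5 × 1/7 × 1/4 × 2/3 × 2/5 = 4/2100 = 1/525.

1/525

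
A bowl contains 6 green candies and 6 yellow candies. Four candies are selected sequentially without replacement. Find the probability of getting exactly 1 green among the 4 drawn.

One ordering (green drawn first) has probability 6/12 × 6/11 × 5/10 × 4/9 = 720/11880 = 2/33.
There are C(4,1) = 4 such orderings, each equally likely, so P = 4 × 2/33 = 8/33.

8/33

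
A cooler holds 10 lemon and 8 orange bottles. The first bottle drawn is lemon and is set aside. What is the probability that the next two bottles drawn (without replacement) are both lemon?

After the first draw, 9 of the remaining 17 bottles are lemon.
P = 9/17 × 8/16 = 72/272 = 9/34.

9/34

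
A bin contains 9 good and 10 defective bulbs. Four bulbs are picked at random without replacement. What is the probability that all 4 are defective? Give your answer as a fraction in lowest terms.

P(every draw is defective) = 10/19 × 9/18 × 8/17 × 7/16 = 5040/93024 = 35/646.

35/646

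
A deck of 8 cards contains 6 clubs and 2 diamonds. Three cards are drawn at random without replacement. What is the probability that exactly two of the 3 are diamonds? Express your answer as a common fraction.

3/28

One ordering (diamonds drawn first) has probability 2/8 × 1/7 × 6/6 = 12/336 = 1/28.
There are C(3,2) = 3 such orderings, each equally likely, so P = 3 × 1/28 = 3/28.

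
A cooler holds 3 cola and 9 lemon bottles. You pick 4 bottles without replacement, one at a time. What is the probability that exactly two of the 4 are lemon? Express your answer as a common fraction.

One ordering (lemon drawn first) has probability 9/12 × 8/11 × 3/10 × 2/9 = 432/11880 = 2/55.
There are C(4,2) = 6 such orderings, each equally likely, so P = 6 × 2/55 = 12/55.

12/55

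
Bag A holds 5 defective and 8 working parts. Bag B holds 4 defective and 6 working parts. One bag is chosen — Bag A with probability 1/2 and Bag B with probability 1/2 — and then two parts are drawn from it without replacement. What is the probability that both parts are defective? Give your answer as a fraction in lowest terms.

From Bag A: P(both defective) = (5/13)(4/12) = 5/39.
From Bag B: P(both defective) = (4/10)(3/9) = 2/15.
Total probability = (1/2)(5/39) + (1/2)(2/15) = 17/130.

17/130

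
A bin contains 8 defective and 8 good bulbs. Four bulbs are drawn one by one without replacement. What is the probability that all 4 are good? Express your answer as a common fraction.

P(all good) = 8/16 × 7/15 × 6/14 × 5/13 = 1680/43680 = 1/26.

1/26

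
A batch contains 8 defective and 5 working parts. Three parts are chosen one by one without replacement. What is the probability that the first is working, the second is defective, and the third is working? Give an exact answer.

Multiply the probability of each draw given the previous ones:
P = 5/13 × 8/12 × 4/11 = 160/1716 = 40/429.

40/429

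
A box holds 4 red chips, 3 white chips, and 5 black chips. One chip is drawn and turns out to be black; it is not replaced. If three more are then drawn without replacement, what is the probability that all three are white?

After the first draw, 3 of the remaining 11 chips are white.
P = 3/11 × 2/10 × 1/9 = 6/990 = 1/165.

1/165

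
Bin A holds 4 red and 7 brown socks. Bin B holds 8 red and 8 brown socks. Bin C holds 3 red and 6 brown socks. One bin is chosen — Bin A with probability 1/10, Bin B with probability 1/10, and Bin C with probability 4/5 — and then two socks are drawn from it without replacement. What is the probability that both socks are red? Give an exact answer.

111/1100

From Bin A: P(both red) = (4/11)(3/10) = 6/55.
From Bin B: P(both red) = (8/16)(7/15) = 7/30.
From Bin C: P(both red) = (3/9)(2/8) = 1/12.
Total probability = (1/10)(6/55) + (1/10)(7/30) + (4/5)(1/12) = 111/1100.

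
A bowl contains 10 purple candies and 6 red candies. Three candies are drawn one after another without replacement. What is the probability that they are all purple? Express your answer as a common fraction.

3/14

P(all purple) = 10/16 × 9/15 × 8/14 = 720/3360 = 3/14.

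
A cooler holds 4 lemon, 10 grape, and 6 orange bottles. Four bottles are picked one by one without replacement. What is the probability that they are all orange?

P = 6/20 × 5/19 × 4/18 × 3/17 = 360/116280 = 1/323.

1/323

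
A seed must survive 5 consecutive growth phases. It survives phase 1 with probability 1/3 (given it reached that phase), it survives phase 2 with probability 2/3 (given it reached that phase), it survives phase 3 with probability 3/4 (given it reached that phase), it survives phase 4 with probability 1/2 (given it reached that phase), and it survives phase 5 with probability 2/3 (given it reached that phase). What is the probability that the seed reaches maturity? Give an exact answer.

1/18

Each stage is reached only if all earlier stages succeed, so
P = 1/3 × 2/3 × 3/4 × 1/2 × 2/3 = 12/216 = 1/18.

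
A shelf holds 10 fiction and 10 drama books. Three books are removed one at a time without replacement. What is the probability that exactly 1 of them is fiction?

15/38

One ordering (fiction drawn first) has probability 10/20 × 10/19 × 9/18 = 900/6840 = 5/38.
There are C(3,1) = 3 such orderings, each equally likely, so P = 3 × 5/38 = 15/38.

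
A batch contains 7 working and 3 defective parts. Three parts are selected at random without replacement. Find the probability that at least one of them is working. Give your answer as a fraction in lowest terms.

P(no working) = 3/10 × 2/9 × 1/8 = 6/720 = 1/120.
P(at least one) = 1 − 1/120 = 119/120.

119/120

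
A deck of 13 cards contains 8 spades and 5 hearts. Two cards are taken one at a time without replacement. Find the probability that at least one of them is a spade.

P(no spades) = 5/13 × 4/12 = 20/156 = 5/39.
P(at least one) = 1 − 5/39 = 34/39.

34/39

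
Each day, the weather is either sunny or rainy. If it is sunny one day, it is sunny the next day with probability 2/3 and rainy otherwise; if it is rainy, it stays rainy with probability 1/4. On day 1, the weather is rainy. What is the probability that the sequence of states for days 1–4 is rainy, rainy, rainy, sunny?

Day 1 is given. For each transition, use the conditional probability from the current state:
P(rainy | rainy) = 1/4; P(rainy | rainy) = 1/4; P(sunny | rainy) = 3/4.
P = 1/4 × 1/4 × 3/4 = 3/64.

3/64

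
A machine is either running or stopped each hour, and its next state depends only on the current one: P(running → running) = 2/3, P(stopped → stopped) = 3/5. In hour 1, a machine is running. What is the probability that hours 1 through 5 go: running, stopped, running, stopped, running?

Hour 1 is given. For each transition, use the conditional probability from the current state:
P(stopped | running) = 1/3; P(running | stopped) = 2/5; P(stopped | running) = 1/3; P(running | stopped) = 2/5.
P = 1/3 × 2/5 × 1/3 × 2/5 = 4/225.

4/225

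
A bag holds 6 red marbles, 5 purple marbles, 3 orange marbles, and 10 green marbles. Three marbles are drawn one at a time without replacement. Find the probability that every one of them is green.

P(all green) = 10/24 × 9/23 × 8/22 = 720/12144 = 15/253.

15/253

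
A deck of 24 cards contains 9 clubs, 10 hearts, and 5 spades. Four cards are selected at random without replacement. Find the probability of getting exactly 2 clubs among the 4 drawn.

90/253

One ordering (clubs drawn first) has probability 9/24 × 8/23 × 15/22 × 14/21 = 15120/255024 = 15/253.
There are C(4,2) = 6 such orderings, each equally likely, so P = 6 × 15/253 = 90/253.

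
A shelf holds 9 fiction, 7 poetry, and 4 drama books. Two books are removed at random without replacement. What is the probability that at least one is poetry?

56/95

P(no poetry) = 13/20 × 12/19 = 156/380 = 39/95.
P(at least one) = 1 − 39/95 = 56/95.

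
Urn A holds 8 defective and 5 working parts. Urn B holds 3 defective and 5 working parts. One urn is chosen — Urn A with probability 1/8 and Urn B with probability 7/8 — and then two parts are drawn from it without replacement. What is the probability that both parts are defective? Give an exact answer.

173/1248

From Urn A: P(both defective) = (8/13)(7/12) = 14/39.
From Urn B: P(both defective) = (3/8)(2/7) = 3/28.
Total probability = (1/8)(14/39) + (7/8)(3/28) = 173/1248.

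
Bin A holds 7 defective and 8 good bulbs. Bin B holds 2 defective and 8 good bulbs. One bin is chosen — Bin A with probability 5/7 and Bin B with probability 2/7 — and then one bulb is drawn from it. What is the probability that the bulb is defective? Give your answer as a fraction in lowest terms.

From Bin A: P(defective) = 7/15.
From Bin B: P(defective) = 2/10.
Total probability = (5/7)(7/15) + (2/7)(2/10) = 41/105.

41/105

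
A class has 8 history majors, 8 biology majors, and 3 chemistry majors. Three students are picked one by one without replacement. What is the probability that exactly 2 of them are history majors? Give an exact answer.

One ordering (history majors drawn first) has probability 8/19 × 7/18 × 11/17 = 616/5814 = 308/2907.
There are C(3,2) = 3 such orderings, each equally likely, so P = 3 × 308/2907 = 308/969.

308/969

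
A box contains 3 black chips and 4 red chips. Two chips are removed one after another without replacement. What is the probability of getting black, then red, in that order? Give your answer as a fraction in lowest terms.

2/7

Multiply the probability of each draw given the previous ones:
P = 3/7 × 4/6 = 12/42 = 2/7.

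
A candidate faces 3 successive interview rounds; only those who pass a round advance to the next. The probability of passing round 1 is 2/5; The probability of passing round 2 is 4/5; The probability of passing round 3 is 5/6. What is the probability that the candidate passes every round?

Each stage is reached only if all earlier stages succeed, so
P = 2/5 × 4/5 × 5/6 = 40/150 = 4/15.

4/15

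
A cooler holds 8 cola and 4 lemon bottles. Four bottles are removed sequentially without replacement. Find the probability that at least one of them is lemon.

85/99

P(no lemon) = 8/12 × 7/11 × 6/10 × 5/9 = 1680/11880 = 14/99.
P(at least one) = 1 − 14/99 = 85/99.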